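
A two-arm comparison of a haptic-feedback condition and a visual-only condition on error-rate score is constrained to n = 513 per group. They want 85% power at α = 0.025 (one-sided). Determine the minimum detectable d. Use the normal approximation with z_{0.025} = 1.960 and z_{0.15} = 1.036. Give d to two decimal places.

d_min ≈ 0.19

For two independent groups of n = 513 each: d_min = (z_{α} + z_β)·√(2/n).
z-sum = 1.960 + 1.036 = 2.996.
d_min = 2.996 × √(2/513) = 2.996 × 0.0624 = 0.187.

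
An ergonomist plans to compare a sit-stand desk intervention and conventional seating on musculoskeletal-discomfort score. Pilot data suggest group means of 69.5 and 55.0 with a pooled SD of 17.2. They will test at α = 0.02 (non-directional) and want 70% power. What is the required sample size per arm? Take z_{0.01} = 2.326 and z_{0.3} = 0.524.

Cohen's d = |M₁ − M₂| / SD_pooled = |69.5 − 55.0| / 17.2 = 14.5 / 17.2 = 0.843.
For two independent groups with equal n: n = 2·((z_{α/2} + z_β) / d)².
z_{α/2} + z_β = 2.326 + 0.524 = 2.850.
n = 2 × (2.850 / 0.843)² = 2 × 3.381² = 2 × 11.43 = 22.9.
Round up to the next whole participant.

n = 23 per group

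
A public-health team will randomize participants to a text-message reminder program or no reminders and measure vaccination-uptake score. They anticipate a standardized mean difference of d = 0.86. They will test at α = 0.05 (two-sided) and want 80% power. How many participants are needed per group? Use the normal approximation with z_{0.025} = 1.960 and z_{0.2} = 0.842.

n = 22 per group

For two independent groups with equal n: n = 2·((z_{α/2} + z_β) / d)².
z_{α/2} + z_β = 1.960 + 0.842 = 2.802.
n = 2 × (2.802 / 0.86)² = 2 × 3.258² = 2 × 10.62 = 21.2.
Round up to the next whole participant.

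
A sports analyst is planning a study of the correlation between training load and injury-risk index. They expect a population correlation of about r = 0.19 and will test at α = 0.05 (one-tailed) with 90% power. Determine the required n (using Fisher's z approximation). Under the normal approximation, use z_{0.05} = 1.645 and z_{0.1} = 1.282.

n = 235

Fisher's z: C = ½·ln((1+r)/(1−r)) = ½·ln(1.4691) = 0.1923.
n = ((z_{α} + z_β)/C)² + 3.
(1.645 + 1.282) / 0.1923 = 2.927 / 0.1923 = 15.221.
n = 15.221² + 3 = 231.68 + 3 = 234.7.
Round up.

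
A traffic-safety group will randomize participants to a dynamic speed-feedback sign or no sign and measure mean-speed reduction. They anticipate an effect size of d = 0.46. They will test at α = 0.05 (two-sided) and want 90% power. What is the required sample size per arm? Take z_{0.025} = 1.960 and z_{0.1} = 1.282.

n = 100 per group

For two independent groups with equal n: n = 2·((z_{α/2} + z_β) / d)².
z_{α/2} + z_β = 1.960 + 1.282 = 3.242.
n = 2 × (3.242 / 0.46)² = 2 × 7.048² = 2 × 49.67 = 99.3.
Round up to the next whole participant.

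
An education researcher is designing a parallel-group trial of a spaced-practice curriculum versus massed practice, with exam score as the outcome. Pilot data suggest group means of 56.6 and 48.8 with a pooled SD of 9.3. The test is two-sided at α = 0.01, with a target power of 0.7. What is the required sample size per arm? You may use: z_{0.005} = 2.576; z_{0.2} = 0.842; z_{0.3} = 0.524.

n = 28 per group

Cohen's d = |M₁ − M₂| / SD_pooled = |56.6 − 48.8| / 9.3 = 7.8 / 9.3 = 0.839.
For two independent groups with equal n: n = 2·((z_{α/2} + z_β) / d)².
z_{α/2} + z_β = 2.576 + 0.524 = 3.100.
n = 2 × (3.100 / 0.839)² = 2 × 3.695² = 2 × 13.65 = 27.3.
Round up to the next whole participant.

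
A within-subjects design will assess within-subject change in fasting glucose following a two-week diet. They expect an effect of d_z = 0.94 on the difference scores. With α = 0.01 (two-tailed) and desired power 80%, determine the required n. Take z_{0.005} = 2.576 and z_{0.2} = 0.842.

For a paired (one-sample on differences) test: n = ((z_{α/2} + z_β) / d)².
z_{α/2} + z_β = 2.576 + 0.842 = 3.418.
n = (3.418 / 0.94)² = 3.636² = 13.22.
Round up.

n = 14 pairs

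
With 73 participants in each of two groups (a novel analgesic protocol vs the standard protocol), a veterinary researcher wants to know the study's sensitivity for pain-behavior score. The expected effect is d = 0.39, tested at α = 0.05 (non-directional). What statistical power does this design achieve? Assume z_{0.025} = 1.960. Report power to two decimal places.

For two equal groups, power = Φ(d·√(n/2) − z_{α/2}).
d·√(n/2) = 0.39 × √(73/2) = 0.39 × 6.042 = 2.356.
z_β = 2.356 − 1.960 = 0.396.
Power = Φ(0.396) = 0.654.

power ≈ 0.65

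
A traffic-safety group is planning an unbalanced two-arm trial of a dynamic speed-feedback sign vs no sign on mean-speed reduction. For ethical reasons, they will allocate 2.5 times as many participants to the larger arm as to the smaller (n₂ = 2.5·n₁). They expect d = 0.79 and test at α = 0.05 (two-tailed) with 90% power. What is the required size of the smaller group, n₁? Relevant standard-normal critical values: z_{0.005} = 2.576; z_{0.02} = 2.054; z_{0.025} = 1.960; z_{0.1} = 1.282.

n₁ = 24

With allocation ratio k = n₂/n₁ = 2.5, Var(x̄₁−x̄₂) = σ²(1/n₁ + 1/(k·n₁)) = σ²·(k+1)/(k·n₁).
So n₁ = (1 + 1/k)·((z_{α/2} + z_β)/d)² = 1.400 × (3.242/0.79)².
n₁ = 1.400 × 16.84 = 23.6.
Round up: n₁ = 24, giving n₂ = 2.5 × 24 = 60.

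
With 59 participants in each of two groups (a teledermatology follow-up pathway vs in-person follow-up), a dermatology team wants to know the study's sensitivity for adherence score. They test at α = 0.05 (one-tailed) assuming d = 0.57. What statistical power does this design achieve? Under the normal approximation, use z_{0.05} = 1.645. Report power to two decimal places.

For two equal groups, power = Φ(d·√(n/2) − z_{α}).
d·√(n/2) = 0.57 × √(59/2) = 0.57 × 5.431 = 3.096.
z_β = 3.096 − 1.645 = 1.451.
Power = Φ(1.451) = 0.927.

power ≈ 0.93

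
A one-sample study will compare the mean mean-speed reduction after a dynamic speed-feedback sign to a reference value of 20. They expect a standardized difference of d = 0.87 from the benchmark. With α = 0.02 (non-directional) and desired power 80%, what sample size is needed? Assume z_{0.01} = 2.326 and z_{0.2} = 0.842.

For a one-sample test: n = ((z_{α/2} + z_β) / d)².
z_{α/2} + z_β = 2.326 + 0.842 = 3.168.
n = (3.168 / 0.87)² = 3.641² = 13.26.
Round up.

n = 14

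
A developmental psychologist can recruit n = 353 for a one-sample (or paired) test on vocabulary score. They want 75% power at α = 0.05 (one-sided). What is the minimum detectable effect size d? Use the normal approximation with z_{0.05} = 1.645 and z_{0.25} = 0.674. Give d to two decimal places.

For a single sample (or paired design) of n = 353: d_min = (z_{α} + z_β)/√n.
z-sum = 1.645 + 0.674 = 2.319.
d_min = 2.319 / √353 = 2.319 / 18.788 = 0.123.

d_min ≈ 0.12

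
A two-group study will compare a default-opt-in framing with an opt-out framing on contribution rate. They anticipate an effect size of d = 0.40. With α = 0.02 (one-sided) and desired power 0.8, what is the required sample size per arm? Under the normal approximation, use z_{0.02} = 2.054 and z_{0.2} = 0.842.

n = 105 per group

For two independent groups with equal n: n = 2·((z_{α} + z_β) / d)².
z_{α} + z_β = 2.054 + 0.842 = 2.896.
n = 2 × (2.896 / 0.40)² = 2 × 7.240² = 2 × 52.42 = 104.8.
Round up to the next whole participant.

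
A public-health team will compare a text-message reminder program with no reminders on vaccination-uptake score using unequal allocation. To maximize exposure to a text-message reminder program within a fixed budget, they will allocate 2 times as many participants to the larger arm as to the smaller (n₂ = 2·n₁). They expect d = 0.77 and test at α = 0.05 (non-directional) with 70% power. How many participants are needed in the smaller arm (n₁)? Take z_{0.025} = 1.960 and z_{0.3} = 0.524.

With allocation ratio k = n₂/n₁ = 2, Var(x̄₁−x̄₂) = σ²(1/n₁ + 1/(k·n₁)) = σ²·(k+1)/(k·n₁).
So n₁ = (1 + 1/k)·((z_{α/2} + z_β)/d)² = 1.500 × (2.484/0.77)².
n₁ = 1.500 × 10.41 = 15.6.
Round up: n₁ = 16, giving n₂ = 2 × 16 = 32.

n₁ = 16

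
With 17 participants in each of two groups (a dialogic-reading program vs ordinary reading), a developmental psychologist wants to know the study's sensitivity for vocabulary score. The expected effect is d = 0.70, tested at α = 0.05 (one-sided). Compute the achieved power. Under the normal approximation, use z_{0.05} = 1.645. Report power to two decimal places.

For two equal groups, power = Φ(d·√(n/2) − z_{α}).
d·√(n/2) = 0.70 × √(17/2) = 0.70 × 2.915 = 2.041.
z_β = 2.041 − 1.645 = 0.396.
Power = Φ(0.396) = 0.654.

power ≈ 0.65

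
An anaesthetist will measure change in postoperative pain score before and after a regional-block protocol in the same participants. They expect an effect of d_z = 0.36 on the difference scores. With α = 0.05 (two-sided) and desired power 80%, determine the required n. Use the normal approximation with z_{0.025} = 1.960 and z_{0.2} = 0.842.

n = 61 pairs

For a paired (one-sample on differences) test: n = ((z_{α/2} + z_β) / d)².
z_{α/2} + z_β = 1.960 + 0.842 = 2.802.
n = (2.802 / 0.36)² = 7.783² = 60.58.
Round up.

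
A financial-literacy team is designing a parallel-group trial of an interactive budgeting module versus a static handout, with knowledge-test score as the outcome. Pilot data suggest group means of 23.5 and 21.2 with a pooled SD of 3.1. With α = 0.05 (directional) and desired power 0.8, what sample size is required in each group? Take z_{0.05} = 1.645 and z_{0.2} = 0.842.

n = 23 per group

Cohen's d = |M₁ − M₂| / SD_pooled = |23.5 − 21.2| / 3.1 = 2.3 / 3.1 = 0.742.
For two independent groups with equal n: n = 2·((z_{α} + z_β) / d)².
z_{α} + z_β = 1.645 + 0.842 = 2.487.
n = 2 × (2.487 / 0.742)² = 2 × 3.352² = 2 × 11.23 = 22.5.
Round up to the next whole participant.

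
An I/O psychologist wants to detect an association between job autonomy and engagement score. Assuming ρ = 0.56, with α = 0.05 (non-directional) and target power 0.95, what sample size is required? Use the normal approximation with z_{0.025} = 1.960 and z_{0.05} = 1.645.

Fisher's z: C = ½·ln((1+r)/(1−r)) = ½·ln(3.5455) = 0.6328.
n = ((z_{α/2} + z_β)/C)² + 3.
(1.960 + 1.645) / 0.6328 = 3.605 / 0.6328 = 5.697.
n = 5.697² + 3 = 32.45 + 3 = 35.5.
Round up.

n = 36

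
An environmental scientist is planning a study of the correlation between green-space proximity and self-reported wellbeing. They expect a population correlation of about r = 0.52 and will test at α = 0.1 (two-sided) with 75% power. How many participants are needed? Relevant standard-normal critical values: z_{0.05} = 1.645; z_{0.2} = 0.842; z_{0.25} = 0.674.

Fisher's z: C = ½·ln((1+r)/(1−r)) = ½·ln(3.1667) = 0.5763.
n = ((z_{α/2} + z_β)/C)² + 3.
(1.645 + 0.674) / 0.5763 = 2.319 / 0.5763 = 4.024.
n = 4.024² + 3 = 16.19 + 3 = 19.2.
Round up.

n = 20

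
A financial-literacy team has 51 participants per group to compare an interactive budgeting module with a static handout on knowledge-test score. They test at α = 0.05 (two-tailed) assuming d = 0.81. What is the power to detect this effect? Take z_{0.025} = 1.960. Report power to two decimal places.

For two equal groups, power = Φ(d·√(n/2) − z_{α/2}).
d·√(n/2) = 0.81 × √(51/2) = 0.81 × 5.050 = 4.090.
z_β = 4.090 − 1.960 = 2.130.
Power = Φ(2.130) = 0.983.

power ≈ 0.98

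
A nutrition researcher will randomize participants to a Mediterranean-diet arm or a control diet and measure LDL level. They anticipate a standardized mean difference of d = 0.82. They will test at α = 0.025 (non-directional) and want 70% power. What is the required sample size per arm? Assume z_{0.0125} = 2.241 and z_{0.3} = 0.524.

n = 23 per group

For two independent groups with equal n: n = 2·((z_{α/2} + z_β) / d)².
z_{α/2} + z_β = 2.241 + 0.524 = 2.765.
n = 2 × (2.765 / 0.82)² = 2 × 3.372² = 2 × 11.37 = 22.7.
Round up to the next whole participant.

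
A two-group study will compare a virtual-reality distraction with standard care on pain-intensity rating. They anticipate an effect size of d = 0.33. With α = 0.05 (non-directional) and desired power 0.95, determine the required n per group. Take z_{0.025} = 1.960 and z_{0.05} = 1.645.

For two independent groups with equal n: n = 2·((z_{α/2} + z_β) / d)².
z_{α/2} + z_β = 1.960 + 1.645 = 3.605.
n = 2 × (3.605 / 0.33)² = 2 × 10.924² = 2 × 119.34 = 238.7.
Round up to the next whole participant.

n = 239 per group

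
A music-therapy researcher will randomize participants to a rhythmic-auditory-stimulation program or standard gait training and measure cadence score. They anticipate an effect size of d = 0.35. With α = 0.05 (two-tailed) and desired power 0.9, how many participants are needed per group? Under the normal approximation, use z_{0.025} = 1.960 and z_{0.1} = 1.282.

For two independent groups with equal n: n = 2·((z_{α/2} + z_β) / d)².
z_{α/2} + z_β = 1.960 + 1.282 = 3.242.
n = 2 × (3.242 / 0.35)² = 2 × 9.263² = 2 × 85.80 = 171.6.
Round up to the next whole participant.

n = 172 per group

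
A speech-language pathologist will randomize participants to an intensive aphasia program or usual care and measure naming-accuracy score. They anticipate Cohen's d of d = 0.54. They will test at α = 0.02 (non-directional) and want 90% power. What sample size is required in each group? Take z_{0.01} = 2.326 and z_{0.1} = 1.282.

n = 90 per group

For two independent groups with equal n: n = 2·((z_{α/2} + z_β) / d)².
z_{α/2} + z_β = 2.326 + 1.282 = 3.608.
n = 2 × (3.608 / 0.54)² = 2 × 6.681² = 2 × 44.64 = 89.3.
Round up to the next whole participant.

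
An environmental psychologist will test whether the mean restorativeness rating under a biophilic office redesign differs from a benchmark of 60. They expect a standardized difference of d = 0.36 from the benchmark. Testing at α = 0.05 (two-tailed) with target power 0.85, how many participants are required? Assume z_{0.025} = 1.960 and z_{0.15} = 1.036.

n = 70

For a one-sample test: n = ((z_{α/2} + z_β) / d)².
z_{α/2} + z_β = 1.960 + 1.036 = 2.996.
n = (2.996 / 0.36)² = 8.322² = 69.26.
Round up.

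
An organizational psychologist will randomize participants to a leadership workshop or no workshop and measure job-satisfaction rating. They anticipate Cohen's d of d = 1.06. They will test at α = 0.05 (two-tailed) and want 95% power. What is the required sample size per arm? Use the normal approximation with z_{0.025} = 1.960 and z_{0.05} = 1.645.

n = 24 per group

For two independent groups with equal n: n = 2·((z_{α/2} + z_β) / d)².
z_{α/2} + z_β = 1.960 + 1.645 = 3.605.
n = 2 × (3.605 / 1.06)² = 2 × 3.401² = 2 × 11.57 = 23.1.
Round up to the next whole participant.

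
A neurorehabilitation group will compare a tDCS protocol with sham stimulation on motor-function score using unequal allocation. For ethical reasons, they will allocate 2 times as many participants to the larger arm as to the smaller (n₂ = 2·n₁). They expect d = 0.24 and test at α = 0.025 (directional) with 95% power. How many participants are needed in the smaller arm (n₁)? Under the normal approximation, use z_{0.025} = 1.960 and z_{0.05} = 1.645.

n₁ = 339

With allocation ratio k = n₂/n₁ = 2, Var(x̄₁−x̄₂) = σ²(1/n₁ + 1/(k·n₁)) = σ²·(k+1)/(k·n₁).
So n₁ = (1 + 1/k)·((z_{α} + z_β)/d)² = 1.500 × (3.605/0.24)².
n₁ = 1.500 × 225.63 = 338.4.
Round up: n₁ = 339, giving n₂ = 2 × 339 = 678.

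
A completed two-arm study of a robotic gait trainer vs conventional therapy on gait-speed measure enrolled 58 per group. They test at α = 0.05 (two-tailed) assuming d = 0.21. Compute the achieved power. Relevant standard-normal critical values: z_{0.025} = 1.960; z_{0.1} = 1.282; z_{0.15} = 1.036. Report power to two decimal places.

power ≈ 0.20

For two equal groups, power = Φ(d·√(n/2) − z_{α/2}).
d·√(n/2) = 0.21 × √(58/2) = 0.21 × 5.385 = 1.131.
z_β = 1.131 − 1.960 = -0.829.
Power = Φ(-0.829) = 0.204.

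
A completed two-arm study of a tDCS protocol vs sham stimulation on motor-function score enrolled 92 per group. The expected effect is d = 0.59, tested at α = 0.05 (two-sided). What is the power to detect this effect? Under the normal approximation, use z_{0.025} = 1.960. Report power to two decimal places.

For two equal groups, power = Φ(d·√(n/2) − z_{α/2}).
d·√(n/2) = 0.59 × √(92/2) = 0.59 × 6.782 = 4.002.
z_β = 4.002 − 1.960 = 2.042.
Power = Φ(2.042) = 0.979.

power ≈ 0.98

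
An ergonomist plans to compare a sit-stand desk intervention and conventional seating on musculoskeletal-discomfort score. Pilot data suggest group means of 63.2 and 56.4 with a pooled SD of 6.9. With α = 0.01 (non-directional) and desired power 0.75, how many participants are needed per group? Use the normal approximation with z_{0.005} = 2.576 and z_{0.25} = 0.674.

n = 22 per group

Cohen's d = |M₁ − M₂| / SD_pooled = |63.2 − 56.4| / 6.9 = 6.8 / 6.9 = 0.986.
For two independent groups with equal n: n = 2·((z_{α/2} + z_β) / d)².
z_{α/2} + z_β = 2.576 + 0.674 = 3.250.
n = 2 × (3.250 / 0.986)² = 2 × 3.296² = 2 × 10.86 = 21.7.
Round up to the next whole participant.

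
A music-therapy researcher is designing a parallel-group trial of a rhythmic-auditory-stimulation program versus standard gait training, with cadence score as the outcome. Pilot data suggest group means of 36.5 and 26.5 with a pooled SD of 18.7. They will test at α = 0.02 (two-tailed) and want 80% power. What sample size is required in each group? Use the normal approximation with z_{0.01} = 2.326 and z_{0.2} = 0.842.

Cohen's d = |M₁ − M₂| / SD_pooled = |36.5 − 26.5| / 18.7 = 10.0 / 18.7 = 0.535.
For two independent groups with equal n: n = 2·((z_{α/2} + z_β) / d)².
z_{α/2} + z_β = 2.326 + 0.842 = 3.168.
n = 2 × (3.168 / 0.535)² = 2 × 5.921² = 2 × 35.06 = 70.1.
Round up to the next whole participant.

n = 71 per group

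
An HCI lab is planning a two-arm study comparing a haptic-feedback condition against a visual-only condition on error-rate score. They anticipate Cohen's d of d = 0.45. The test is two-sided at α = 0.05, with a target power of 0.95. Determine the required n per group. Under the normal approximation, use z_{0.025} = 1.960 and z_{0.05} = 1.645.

n = 129 per group

For two independent groups with equal n: n = 2·((z_{α/2} + z_β) / d)².
z_{α/2} + z_β = 1.960 + 1.645 = 3.605.
n = 2 × (3.605 / 0.45)² = 2 × 8.011² = 2 × 64.18 = 128.4.
Round up to the next whole participant.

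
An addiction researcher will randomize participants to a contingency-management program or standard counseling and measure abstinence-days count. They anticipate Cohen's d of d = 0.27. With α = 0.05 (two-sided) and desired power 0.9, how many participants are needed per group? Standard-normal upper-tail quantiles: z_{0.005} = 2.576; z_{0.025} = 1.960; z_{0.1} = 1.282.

n = 289 per group

For two independent groups with equal n: n = 2·((z_{α/2} + z_β) / d)².
z_{α/2} + z_β = 1.960 + 1.282 = 3.242.
n = 2 × (3.242 / 0.27)² = 2 × 12.007² = 2 × 144.18 = 288.4.
Round up to the next whole participant.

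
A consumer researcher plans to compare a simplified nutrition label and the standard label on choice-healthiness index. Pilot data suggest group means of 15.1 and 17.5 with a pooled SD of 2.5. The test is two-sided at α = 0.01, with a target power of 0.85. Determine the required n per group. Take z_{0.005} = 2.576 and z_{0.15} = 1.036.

Cohen's d = |M₁ − M₂| / SD_pooled = |15.1 − 17.5| / 2.5 = 2.4 / 2.5 = 0.960.
For two independent groups with equal n: n = 2·((z_{α/2} + z_β) / d)².
z_{α/2} + z_β = 2.576 + 1.036 = 3.612.
n = 2 × (3.612 / 0.960)² = 2 × 3.763² = 2 × 14.16 = 28.3.
Round up to the next whole participant.

n = 29 per group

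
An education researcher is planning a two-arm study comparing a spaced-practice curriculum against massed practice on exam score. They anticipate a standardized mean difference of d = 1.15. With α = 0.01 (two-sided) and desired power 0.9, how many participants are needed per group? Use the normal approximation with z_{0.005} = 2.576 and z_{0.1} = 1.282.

For two independent groups with equal n: n = 2·((z_{α/2} + z_β) / d)².
z_{α/2} + z_β = 2.576 + 1.282 = 3.858.
n = 2 × (3.858 / 1.15)² = 2 × 3.355² = 2 × 11.25 = 22.5.
Round up to the next whole participant.

n = 23 per group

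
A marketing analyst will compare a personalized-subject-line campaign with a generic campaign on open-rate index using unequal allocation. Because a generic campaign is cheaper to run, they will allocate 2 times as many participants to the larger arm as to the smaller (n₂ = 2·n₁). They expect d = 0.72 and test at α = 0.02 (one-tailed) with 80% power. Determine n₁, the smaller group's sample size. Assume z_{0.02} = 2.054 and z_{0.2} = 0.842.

n₁ = 25

With allocation ratio k = n₂/n₁ = 2, Var(x̄₁−x̄₂) = σ²(1/n₁ + 1/(k·n₁)) = σ²·(k+1)/(k·n₁).
So n₁ = (1 + 1/k)·((z_{α} + z_β)/d)² = 1.500 × (2.896/0.72)².
n₁ = 1.500 × 16.18 = 24.3.
Round up: n₁ = 25, giving n₂ = 2 × 25 = 50.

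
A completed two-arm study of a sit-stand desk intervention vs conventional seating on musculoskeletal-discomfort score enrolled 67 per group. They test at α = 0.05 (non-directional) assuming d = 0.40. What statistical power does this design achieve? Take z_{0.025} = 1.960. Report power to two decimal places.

power ≈ 0.64

For two equal groups, power = Φ(d·√(n/2) − z_{α/2}).
d·√(n/2) = 0.40 × √(67/2) = 0.40 × 5.788 = 2.315.
z_β = 2.315 − 1.960 = 0.355.
Power = Φ(0.355) = 0.639.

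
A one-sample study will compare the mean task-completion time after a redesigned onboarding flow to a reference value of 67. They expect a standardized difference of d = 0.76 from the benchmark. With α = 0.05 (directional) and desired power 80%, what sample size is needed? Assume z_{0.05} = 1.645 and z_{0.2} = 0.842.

For a one-sample test: n = ((z_{α} + z_β) / d)².
z_{α} + z_β = 1.645 + 0.842 = 2.487.
n = (2.487 / 0.76)² = 3.272² = 10.71.
Round up.

n = 11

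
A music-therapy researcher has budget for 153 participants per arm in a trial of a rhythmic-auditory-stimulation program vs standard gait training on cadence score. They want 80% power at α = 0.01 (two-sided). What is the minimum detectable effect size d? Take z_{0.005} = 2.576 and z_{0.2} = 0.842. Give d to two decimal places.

d_min ≈ 0.39

For two independent groups of n = 153 each: d_min = (z_{α/2} + z_β)·√(2/n).
z-sum = 2.576 + 0.842 = 3.418.
d_min = 3.418 × √(2/153) = 3.418 × 0.1143 = 0.391.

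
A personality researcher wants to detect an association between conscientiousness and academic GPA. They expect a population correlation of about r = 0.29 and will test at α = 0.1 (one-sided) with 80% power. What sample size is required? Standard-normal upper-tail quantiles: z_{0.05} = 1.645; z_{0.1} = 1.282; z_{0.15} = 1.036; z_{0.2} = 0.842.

n = 54

Fisher's z: C = ½·ln((1+r)/(1−r)) = ½·ln(1.8169) = 0.2986.
n = ((z_{α} + z_β)/C)² + 3.
(1.282 + 0.842) / 0.2986 = 2.124 / 0.2986 = 7.113.
n = 7.113² + 3 = 50.60 + 3 = 53.6.
Round up.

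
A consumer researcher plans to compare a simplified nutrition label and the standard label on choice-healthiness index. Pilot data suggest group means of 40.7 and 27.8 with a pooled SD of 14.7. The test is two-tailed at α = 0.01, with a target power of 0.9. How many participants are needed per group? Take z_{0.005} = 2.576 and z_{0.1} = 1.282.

Cohen's d = |M₁ − M₂| / SD_pooled = |40.7 − 27.8| / 14.7 = 12.9 / 14.7 = 0.878.
For two independent groups with equal n: n = 2·((z_{α/2} + z_β) / d)².
z_{α/2} + z_β = 2.576 + 1.282 = 3.858.
n = 2 × (3.858 / 0.878)² = 2 × 4.394² = 2 × 19.31 = 38.6.
Round up to the next whole participant.

n = 39 per group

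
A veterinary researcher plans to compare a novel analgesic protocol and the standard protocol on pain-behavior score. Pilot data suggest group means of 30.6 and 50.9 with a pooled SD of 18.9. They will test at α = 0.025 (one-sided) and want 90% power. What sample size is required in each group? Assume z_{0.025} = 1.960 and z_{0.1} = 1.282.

n = 19 per group

Cohen's d = |M₁ − M₂| / SD_pooled = |30.6 − 50.9| / 18.9 = 20.3 / 18.9 = 1.074.
For two independent groups with equal n: n = 2·((z_{α} + z_β) / d)².
z_{α} + z_β = 1.960 + 1.282 = 3.242.
n = 2 × (3.242 / 1.074)² = 2 × 3.019² = 2 × 9.11 = 18.2.
Round up to the next whole participant.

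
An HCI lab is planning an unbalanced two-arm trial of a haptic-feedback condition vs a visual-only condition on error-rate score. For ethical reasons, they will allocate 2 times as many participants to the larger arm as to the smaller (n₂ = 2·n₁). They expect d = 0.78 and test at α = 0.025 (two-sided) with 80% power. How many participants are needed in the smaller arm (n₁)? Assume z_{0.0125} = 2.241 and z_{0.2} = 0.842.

n₁ = 24

With allocation ratio k = n₂/n₁ = 2, Var(x̄₁−x̄₂) = σ²(1/n₁ + 1/(k·n₁)) = σ²·(k+1)/(k·n₁).
So n₁ = (1 + 1/k)·((z_{α/2} + z_β)/d)² = 1.500 × (3.083/0.78)².
n₁ = 1.500 × 15.62 = 23.4.
Round up: n₁ = 24, giving n₂ = 2 × 24 = 48.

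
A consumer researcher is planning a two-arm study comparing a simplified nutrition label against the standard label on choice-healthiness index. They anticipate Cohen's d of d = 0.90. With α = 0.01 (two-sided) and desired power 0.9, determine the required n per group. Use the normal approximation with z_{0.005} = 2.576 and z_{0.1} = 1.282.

For two independent groups with equal n: n = 2·((z_{α/2} + z_β) / d)².
z_{α/2} + z_β = 2.576 + 1.282 = 3.858.
n = 2 × (3.858 / 0.90)² = 2 × 4.287² = 2 × 18.38 = 36.8.
Round up to the next whole participant.

n = 37 per group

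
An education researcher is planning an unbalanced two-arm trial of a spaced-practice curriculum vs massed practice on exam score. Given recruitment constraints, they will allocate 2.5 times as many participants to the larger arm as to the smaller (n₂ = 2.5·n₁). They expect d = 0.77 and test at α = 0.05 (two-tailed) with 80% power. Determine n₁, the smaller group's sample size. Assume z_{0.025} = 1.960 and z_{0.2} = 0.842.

With allocation ratio k = n₂/n₁ = 2.5, Var(x̄₁−x̄₂) = σ²(1/n₁ + 1/(k·n₁)) = σ²·(k+1)/(k·n₁).
So n₁ = (1 + 1/k)·((z_{α/2} + z_β)/d)² = 1.400 × (2.802/0.77)².
n₁ = 1.400 × 13.24 = 18.5.
Round up: n₁ = 19, giving n₂ = ⌈2.5 × 19⌉ = ⌈47.5⌉ = 48.

n₁ = 19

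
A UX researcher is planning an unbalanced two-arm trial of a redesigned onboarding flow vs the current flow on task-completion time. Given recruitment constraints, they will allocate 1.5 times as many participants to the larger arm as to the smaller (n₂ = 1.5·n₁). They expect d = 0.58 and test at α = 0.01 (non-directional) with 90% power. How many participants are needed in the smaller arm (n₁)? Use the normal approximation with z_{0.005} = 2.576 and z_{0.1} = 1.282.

With allocation ratio k = n₂/n₁ = 1.5, Var(x̄₁−x̄₂) = σ²(1/n₁ + 1/(k·n₁)) = σ²·(k+1)/(k·n₁).
So n₁ = (1 + 1/k)·((z_{α/2} + z_β)/d)² = 1.667 × (3.858/0.58)².
n₁ = 1.667 × 44.25 = 73.7.
Round up: n₁ = 74, giving n₂ = 1.5 × 74 = 111.

n₁ = 74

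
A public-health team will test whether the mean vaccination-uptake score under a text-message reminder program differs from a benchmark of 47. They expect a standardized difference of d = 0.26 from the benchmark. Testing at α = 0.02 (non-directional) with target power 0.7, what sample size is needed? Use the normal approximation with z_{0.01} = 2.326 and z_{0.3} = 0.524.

n = 121

For a one-sample test: n = ((z_{α/2} + z_β) / d)².
z_{α/2} + z_β = 2.326 + 0.524 = 2.850.
n = (2.850 / 0.26)² = 10.962² = 120.16.
Round up.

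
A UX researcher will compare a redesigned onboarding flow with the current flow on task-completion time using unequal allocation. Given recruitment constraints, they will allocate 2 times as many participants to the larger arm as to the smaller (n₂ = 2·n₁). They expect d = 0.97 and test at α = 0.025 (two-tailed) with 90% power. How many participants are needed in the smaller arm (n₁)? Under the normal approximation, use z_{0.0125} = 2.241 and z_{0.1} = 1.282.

With allocation ratio k = n₂/n₁ = 2, Var(x̄₁−x̄₂) = σ²(1/n₁ + 1/(k·n₁)) = σ²·(k+1)/(k·n₁).
So n₁ = (1 + 1/k)·((z_{α/2} + z_β)/d)² = 1.500 × (3.523/0.97)².
n₁ = 1.500 × 13.19 = 19.8.
Round up: n₁ = 20, giving n₂ = 2 × 20 = 40.

n₁ = 20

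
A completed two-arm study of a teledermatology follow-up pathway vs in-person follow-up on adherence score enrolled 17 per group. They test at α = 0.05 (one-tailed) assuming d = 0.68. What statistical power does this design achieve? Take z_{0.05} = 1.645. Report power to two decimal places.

For two equal groups, power = Φ(d·√(n/2) − z_{α}).
d·√(n/2) = 0.68 × √(17/2) = 0.68 × 2.915 = 1.983.
z_β = 1.983 − 1.645 = 0.338.
Power = Φ(0.338) = 0.632.

power ≈ 0.63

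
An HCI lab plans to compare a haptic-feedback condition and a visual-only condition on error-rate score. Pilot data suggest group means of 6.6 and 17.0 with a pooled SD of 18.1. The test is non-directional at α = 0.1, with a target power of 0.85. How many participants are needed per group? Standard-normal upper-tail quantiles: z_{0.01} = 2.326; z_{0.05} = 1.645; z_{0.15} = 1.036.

Cohen's d = |M₁ − M₂| / SD_pooled = |6.6 − 17.0| / 18.1 = 10.4 / 18.1 = 0.575.
For two independent groups with equal n: n = 2·((z_{α/2} + z_β) / d)².
z_{α/2} + z_β = 1.645 + 1.036 = 2.681.
n = 2 × (2.681 / 0.575)² = 2 × 4.663² = 2 × 21.74 = 43.5.
Round up to the next whole participant.

n = 44 per group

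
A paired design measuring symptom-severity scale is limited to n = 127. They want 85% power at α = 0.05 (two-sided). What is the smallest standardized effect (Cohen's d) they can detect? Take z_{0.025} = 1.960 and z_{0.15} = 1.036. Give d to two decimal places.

d_min ≈ 0.27

For a single sample (or paired design) of n = 127: d_min = (z_{α/2} + z_β)/√n.
z-sum = 1.960 + 1.036 = 2.996.
d_min = 2.996 / √127 = 2.996 / 11.269 = 0.266.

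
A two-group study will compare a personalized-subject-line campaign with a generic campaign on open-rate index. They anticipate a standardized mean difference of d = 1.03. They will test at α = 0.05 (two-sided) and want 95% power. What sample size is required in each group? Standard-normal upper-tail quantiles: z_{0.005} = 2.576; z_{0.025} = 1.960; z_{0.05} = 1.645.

n = 25 per group

For two independent groups with equal n: n = 2·((z_{α/2} + z_β) / d)².
z_{α/2} + z_β = 1.960 + 1.645 = 3.605.
n = 2 × (3.605 / 1.03)² = 2 × 3.500² = 2 × 12.25 = 24.5.
Round up to the next whole participant.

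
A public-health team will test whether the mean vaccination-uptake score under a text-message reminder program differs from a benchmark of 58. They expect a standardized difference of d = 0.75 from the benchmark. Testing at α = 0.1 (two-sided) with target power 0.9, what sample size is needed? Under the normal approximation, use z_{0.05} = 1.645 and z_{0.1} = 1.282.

n = 16

For a one-sample test: n = ((z_{α/2} + z_β) / d)².
z_{α/2} + z_β = 1.645 + 1.282 = 2.927.
n = (2.927 / 0.75)² = 3.903² = 15.23.
Round up.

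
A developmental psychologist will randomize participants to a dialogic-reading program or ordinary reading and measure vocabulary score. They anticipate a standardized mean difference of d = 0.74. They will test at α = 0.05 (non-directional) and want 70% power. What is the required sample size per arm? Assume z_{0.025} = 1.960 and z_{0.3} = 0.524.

n = 23 per group

For two independent groups with equal n: n = 2·((z_{α/2} + z_β) / d)².
z_{α/2} + z_β = 1.960 + 0.524 = 2.484.
n = 2 × (2.484 / 0.74)² = 2 × 3.357² = 2 × 11.27 = 22.5.
Round up to the next whole participant.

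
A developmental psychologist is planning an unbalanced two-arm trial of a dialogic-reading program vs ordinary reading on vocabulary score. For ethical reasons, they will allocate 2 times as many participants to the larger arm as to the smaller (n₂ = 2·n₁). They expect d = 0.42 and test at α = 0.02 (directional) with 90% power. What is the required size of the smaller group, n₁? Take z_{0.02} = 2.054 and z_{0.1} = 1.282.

n₁ = 95

With allocation ratio k = n₂/n₁ = 2, Var(x̄₁−x̄₂) = σ²(1/n₁ + 1/(k·n₁)) = σ²·(k+1)/(k·n₁).
So n₁ = (1 + 1/k)·((z_{α} + z_β)/d)² = 1.500 × (3.336/0.42)².
n₁ = 1.500 × 63.09 = 94.6.
Round up: n₁ = 95, giving n₂ = 2 × 95 = 190.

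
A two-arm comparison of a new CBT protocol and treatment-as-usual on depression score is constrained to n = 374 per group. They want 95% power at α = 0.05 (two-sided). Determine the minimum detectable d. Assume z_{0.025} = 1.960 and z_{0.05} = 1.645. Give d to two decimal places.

For two independent groups of n = 374 each: d_min = (z_{α/2} + z_β)·√(2/n).
z-sum = 1.960 + 1.645 = 3.605.
d_min = 3.605 × √(2/374) = 3.605 × 0.0731 = 0.264.

d_min ≈ 0.26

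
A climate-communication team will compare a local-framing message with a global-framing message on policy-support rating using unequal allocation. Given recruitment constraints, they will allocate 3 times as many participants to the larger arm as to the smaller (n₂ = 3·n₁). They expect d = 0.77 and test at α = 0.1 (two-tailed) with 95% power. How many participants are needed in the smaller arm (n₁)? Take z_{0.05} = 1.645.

n₁ = 25

With allocation ratio k = n₂/n₁ = 3, Var(x̄₁−x̄₂) = σ²(1/n₁ + 1/(k·n₁)) = σ²·(k+1)/(k·n₁).
So n₁ = (1 + 1/k)·((z_{α/2} + z_β)/d)² = 1.333 × (3.290/0.77)².
n₁ = 1.333 × 18.26 = 24.3.
Round up: n₁ = 25, giving n₂ = 3 × 25 = 75.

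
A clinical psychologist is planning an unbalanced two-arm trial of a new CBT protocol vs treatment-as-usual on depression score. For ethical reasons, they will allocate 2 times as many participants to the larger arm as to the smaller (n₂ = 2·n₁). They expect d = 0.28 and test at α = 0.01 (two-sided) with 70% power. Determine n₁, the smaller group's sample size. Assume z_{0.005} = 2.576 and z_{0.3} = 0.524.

With allocation ratio k = n₂/n₁ = 2, Var(x̄₁−x̄₂) = σ²(1/n₁ + 1/(k·n₁)) = σ²·(k+1)/(k·n₁).
So n₁ = (1 + 1/k)·((z_{α/2} + z_β)/d)² = 1.500 × (3.100/0.28)².
n₁ = 1.500 × 122.58 = 183.9.
Round up: n₁ = 184, giving n₂ = 2 × 184 = 368.

n₁ = 184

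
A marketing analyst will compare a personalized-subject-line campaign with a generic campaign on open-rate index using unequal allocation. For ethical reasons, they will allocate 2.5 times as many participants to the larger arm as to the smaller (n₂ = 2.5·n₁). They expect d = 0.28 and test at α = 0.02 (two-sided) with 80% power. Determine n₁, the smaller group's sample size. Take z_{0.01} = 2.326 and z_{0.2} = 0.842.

n₁ = 180

With allocation ratio k = n₂/n₁ = 2.5, Var(x̄₁−x̄₂) = σ²(1/n₁ + 1/(k·n₁)) = σ²·(k+1)/(k·n₁).
So n₁ = (1 + 1/k)·((z_{α/2} + z_β)/d)² = 1.400 × (3.168/0.28)².
n₁ = 1.400 × 128.01 = 179.2.
Round up: n₁ = 180, giving n₂ = 2.5 × 180 = 450.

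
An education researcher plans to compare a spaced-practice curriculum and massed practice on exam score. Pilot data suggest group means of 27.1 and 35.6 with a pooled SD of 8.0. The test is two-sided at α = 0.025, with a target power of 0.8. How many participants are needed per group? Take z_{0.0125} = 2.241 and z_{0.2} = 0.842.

Cohen's d = |M₁ − M₂| / SD_pooled = |27.1 − 35.6| / 8.0 = 8.5 / 8.0 = 1.062.
For two independent groups with equal n: n = 2·((z_{α/2} + z_β) / d)².
z_{α/2} + z_β = 2.241 + 0.842 = 3.083.
n = 2 × (3.083 / 1.062)² = 2 × 2.903² = 2 × 8.43 = 16.9.
Round up to the next whole participant.

n = 17 per group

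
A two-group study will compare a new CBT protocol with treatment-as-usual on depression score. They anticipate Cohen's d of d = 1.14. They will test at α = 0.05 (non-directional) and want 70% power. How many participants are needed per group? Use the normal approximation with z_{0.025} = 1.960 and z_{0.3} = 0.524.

n = 10 per group

For two independent groups with equal n: n = 2·((z_{α/2} + z_β) / d)².
z_{α/2} + z_β = 1.960 + 0.524 = 2.484.
n = 2 × (2.484 / 1.14)² = 2 × 2.179² = 2 × 4.75 = 9.5.
Round up to the next whole participant.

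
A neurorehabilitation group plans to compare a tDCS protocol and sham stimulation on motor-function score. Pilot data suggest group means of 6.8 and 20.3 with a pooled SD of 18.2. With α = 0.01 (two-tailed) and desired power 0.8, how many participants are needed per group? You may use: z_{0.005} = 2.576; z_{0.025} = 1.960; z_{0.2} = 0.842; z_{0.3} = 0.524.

Cohen's d = |M₁ − M₂| / SD_pooled = |6.8 − 20.3| / 18.2 = 13.5 / 18.2 = 0.742.
For two independent groups with equal n: n = 2·((z_{α/2} + z_β) / d)².
z_{α/2} + z_β = 2.576 + 0.842 = 3.418.
n = 2 × (3.418 / 0.742)² = 2 × 4.606² = 2 × 21.22 = 42.4.
Round up to the next whole participant.

n = 43 per group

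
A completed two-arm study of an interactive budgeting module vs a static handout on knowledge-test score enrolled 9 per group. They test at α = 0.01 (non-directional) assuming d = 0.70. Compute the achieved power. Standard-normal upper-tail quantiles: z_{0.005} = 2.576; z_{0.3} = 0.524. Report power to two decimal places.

For two equal groups, power = Φ(d·√(n/2) − z_{α/2}).
d·√(n/2) = 0.70 × √(9/2) = 0.70 × 2.121 = 1.485.
z_β = 1.485 − 2.576 = -1.091.
Power = Φ(-1.091) = 0.138.

power ≈ 0.14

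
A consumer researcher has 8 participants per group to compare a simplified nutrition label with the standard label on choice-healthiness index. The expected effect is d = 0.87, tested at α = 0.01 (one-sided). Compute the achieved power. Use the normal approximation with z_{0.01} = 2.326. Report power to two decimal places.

power ≈ 0.28

For two equal groups, power = Φ(d·√(n/2) − z_{α}).
d·√(n/2) = 0.87 × √(8/2) = 0.87 × 2.000 = 1.740.
z_β = 1.740 − 2.326 = -0.586.
Power = Φ(-0.586) = 0.279.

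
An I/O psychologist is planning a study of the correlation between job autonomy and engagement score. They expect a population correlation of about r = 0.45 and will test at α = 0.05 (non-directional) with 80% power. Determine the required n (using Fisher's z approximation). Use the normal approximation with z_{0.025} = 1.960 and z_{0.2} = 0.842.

Fisher's z: C = ½·ln((1+r)/(1−r)) = ½·ln(2.6364) = 0.4847.
n = ((z_{α/2} + z_β)/C)² + 3.
(1.960 + 0.842) / 0.4847 = 2.802 / 0.4847 = 5.781.
n = 5.781² + 3 = 33.42 + 3 = 36.4.
Round up.

n = 37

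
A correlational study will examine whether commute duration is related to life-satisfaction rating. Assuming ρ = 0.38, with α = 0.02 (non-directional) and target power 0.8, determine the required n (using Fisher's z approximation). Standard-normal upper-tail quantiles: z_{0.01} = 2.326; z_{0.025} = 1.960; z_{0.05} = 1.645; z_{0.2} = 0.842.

Fisher's z: C = ½·ln((1+r)/(1−r)) = ½·ln(2.2258) = 0.4001.
n = ((z_{α/2} + z_β)/C)² + 3.
(2.326 + 0.842) / 0.4001 = 3.168 / 0.4001 = 7.918.
n = 7.918² + 3 = 62.70 + 3 = 65.7.
Round up.

n = 66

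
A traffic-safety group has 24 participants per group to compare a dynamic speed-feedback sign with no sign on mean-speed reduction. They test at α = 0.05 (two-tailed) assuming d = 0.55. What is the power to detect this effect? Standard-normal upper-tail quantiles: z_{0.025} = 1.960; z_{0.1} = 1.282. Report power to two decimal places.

For two equal groups, power = Φ(d·√(n/2) − z_{α/2}).
d·√(n/2) = 0.55 × √(24/2) = 0.55 × 3.464 = 1.905.
z_β = 1.905 − 1.960 = -0.055.
Power = Φ(-0.055) = 0.478.

power ≈ 0.48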